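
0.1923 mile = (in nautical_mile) 0.1671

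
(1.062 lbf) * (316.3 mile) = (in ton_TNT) 0.0005747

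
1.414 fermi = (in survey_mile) 8.786e-19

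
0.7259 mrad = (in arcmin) 2.495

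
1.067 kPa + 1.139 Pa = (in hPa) 10.68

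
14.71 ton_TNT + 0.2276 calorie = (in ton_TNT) 14.71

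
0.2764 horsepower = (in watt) 206.1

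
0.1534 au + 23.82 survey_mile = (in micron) 2.295e+16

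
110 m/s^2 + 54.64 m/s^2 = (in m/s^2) 164.6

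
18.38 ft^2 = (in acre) 0.0004219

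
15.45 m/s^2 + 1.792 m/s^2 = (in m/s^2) 17.24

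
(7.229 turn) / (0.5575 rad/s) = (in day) 0.000943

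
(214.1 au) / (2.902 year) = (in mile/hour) 7.829e+05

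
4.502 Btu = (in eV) 2.965e+22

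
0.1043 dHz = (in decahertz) 0.001043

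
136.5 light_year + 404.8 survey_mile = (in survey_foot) 4.237e+18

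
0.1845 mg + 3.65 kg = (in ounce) 128.7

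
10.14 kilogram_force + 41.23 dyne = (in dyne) 9.944e+06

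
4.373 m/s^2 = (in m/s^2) 4.373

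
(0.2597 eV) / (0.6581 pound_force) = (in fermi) 1.421e-05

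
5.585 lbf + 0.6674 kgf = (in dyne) 3.139e+06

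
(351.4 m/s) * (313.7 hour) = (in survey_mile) 2.466e+05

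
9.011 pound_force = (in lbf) 9.011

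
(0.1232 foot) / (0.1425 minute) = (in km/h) 0.01581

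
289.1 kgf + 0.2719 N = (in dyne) 2.835e+08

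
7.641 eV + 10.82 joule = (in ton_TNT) 2.586e-09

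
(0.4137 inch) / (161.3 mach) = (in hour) 5.315e-11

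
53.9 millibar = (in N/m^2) 5390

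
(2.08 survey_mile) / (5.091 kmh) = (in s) 2367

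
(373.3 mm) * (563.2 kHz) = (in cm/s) 2.102e+07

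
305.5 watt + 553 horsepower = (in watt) 4.127e+05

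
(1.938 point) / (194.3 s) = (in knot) 6.84e-06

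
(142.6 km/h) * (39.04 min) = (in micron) 9.279e+10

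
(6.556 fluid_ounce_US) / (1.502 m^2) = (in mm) 0.1291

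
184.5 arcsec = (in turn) 0.0001424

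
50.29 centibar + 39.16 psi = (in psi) 46.45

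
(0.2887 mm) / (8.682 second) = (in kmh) 0.0001197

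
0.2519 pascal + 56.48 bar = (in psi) 819.2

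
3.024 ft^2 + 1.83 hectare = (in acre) 4.522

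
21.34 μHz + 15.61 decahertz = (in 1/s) 156.1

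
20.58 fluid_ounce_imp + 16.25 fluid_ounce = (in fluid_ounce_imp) 37.49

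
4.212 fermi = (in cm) 4.212e-13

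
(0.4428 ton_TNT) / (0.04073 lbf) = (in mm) 1.023e+13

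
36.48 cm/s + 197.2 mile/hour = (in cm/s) 8852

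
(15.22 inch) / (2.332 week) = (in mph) 6.131e-07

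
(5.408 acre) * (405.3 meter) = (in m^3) 8.87e+06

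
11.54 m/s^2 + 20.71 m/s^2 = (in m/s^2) 32.25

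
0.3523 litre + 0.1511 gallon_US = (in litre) 0.9243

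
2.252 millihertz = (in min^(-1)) 0.1351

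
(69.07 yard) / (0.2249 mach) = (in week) 1.364e-06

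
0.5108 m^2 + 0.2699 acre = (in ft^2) 1.176e+04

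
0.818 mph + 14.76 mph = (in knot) 13.54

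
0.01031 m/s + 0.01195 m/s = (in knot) 0.04327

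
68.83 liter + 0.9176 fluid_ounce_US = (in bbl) 0.4331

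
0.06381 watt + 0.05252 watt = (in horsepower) 0.000156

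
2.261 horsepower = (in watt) 1686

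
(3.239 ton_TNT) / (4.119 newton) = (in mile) 2.044e+06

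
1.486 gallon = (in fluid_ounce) 190.2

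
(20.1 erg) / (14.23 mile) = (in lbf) 1.973e-11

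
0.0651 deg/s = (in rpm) 0.01085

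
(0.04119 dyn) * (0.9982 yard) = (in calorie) 8.986e-08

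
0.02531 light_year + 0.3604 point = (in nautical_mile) 1.293e+11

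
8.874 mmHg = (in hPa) 11.83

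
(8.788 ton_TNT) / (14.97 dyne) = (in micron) 2.456e+20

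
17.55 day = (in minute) 2.527e+04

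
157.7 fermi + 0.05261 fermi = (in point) 4.472e-10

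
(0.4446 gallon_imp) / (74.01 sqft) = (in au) 1.965e-15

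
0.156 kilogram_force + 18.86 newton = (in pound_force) 4.584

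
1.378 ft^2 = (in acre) 3.163e-05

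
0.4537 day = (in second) 3.92e+04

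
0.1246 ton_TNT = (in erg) 5.213e+15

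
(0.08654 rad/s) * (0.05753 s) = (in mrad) 4.979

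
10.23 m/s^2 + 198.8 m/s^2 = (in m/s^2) 209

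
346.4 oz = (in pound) 21.65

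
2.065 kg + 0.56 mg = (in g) 2065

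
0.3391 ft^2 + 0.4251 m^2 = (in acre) 0.0001128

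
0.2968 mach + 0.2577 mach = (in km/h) 679.7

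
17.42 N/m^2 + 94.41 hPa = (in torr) 70.94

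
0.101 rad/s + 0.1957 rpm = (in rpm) 1.16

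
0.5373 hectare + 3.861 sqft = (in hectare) 0.5373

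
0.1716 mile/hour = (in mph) 0.1716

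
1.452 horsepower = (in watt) 1083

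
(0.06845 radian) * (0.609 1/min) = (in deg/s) 0.03981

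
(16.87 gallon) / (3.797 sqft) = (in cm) 18.1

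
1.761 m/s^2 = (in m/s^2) 1.761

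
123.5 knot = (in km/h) 228.7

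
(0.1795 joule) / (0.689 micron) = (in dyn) 2.605e+10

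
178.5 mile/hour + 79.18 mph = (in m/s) 115.2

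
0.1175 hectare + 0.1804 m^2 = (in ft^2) 1.265e+04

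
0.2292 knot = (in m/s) 0.1179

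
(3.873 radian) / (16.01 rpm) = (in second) 2.31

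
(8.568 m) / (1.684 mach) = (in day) 1.729e-07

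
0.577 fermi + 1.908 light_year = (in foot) 5.922e+16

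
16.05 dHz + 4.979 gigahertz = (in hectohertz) 4.979e+07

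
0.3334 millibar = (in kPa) 0.03334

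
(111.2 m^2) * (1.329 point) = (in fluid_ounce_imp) 1835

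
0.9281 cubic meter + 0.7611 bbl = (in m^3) 1.049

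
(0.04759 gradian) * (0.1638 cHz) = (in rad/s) 1.224e-06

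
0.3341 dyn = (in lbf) 7.511e-07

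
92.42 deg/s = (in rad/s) 1.613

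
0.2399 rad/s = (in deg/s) 13.75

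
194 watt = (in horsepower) 0.2602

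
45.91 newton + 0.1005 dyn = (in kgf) 4.682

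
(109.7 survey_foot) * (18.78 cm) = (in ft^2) 67.59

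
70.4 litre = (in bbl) 0.4428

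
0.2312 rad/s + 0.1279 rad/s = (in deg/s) 20.57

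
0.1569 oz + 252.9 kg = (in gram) 2.529e+05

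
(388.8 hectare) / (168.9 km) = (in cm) 2302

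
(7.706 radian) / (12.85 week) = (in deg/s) 5.681e-05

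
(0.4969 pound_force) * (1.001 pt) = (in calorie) 0.0001866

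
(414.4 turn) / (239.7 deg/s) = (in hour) 0.1729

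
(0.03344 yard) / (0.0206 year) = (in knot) 9.149e-08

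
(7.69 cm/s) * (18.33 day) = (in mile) 75.68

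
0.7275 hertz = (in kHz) 0.0007275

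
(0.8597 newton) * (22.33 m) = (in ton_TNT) 4.588e-09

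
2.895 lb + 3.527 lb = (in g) 2913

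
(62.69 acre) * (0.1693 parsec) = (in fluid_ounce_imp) 4.665e+25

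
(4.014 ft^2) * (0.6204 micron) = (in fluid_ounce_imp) 0.008143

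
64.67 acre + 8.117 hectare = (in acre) 84.73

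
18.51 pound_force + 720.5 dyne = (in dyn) 8.234e+06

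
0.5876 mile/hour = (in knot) 0.5106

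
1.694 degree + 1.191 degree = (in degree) 2.885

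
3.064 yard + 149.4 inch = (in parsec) 2.138e-16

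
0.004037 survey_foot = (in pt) 3.488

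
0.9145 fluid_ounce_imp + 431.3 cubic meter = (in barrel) 2713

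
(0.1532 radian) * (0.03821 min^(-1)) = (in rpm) 0.0009317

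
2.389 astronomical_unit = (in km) 3.574e+08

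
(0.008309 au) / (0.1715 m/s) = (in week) 1.198e+04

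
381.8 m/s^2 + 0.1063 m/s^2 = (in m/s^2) 381.9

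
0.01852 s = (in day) 2.144e-07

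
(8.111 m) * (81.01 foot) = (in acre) 0.04949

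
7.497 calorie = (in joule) 31.37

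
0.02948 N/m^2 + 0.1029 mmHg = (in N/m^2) 13.75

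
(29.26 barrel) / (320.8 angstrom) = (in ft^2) 1.561e+09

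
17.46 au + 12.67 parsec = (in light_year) 41.32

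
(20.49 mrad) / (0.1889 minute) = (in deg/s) 0.1036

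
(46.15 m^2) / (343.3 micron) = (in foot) 4.41e+05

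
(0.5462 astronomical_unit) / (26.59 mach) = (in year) 0.2862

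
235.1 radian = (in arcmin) 8.082e+05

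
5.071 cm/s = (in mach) 0.0001489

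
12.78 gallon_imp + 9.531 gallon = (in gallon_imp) 20.72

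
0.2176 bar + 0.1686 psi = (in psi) 3.325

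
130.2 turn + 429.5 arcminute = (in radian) 818.2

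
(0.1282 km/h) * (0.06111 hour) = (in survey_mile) 0.004868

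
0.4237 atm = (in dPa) 4.293e+05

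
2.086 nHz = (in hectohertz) 2.086e-11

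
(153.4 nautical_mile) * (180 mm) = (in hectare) 5.114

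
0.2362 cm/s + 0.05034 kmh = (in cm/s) 1.635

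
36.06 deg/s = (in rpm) 6.01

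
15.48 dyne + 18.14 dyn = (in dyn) 33.62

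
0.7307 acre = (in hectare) 0.2957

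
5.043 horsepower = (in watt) 3761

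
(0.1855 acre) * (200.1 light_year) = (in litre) 1.421e+24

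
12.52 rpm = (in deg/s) 75.12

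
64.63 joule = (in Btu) 0.06126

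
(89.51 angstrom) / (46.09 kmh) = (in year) 2.217e-17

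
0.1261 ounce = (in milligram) 3575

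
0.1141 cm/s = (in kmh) 0.004108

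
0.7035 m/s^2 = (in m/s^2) 0.7035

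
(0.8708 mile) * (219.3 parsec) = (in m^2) 9.483e+21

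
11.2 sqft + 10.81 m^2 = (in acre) 0.002928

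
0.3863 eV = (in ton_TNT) 1.479e-29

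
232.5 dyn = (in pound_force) 0.0005227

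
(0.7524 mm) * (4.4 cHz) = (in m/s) 3.311e-05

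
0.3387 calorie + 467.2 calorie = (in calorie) 467.5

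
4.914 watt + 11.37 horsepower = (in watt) 8484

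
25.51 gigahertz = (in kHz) 2.551e+07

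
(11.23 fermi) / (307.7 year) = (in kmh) 4.166e-24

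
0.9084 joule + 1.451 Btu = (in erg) 1.532e+10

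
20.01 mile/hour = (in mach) 0.02627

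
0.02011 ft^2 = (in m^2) 0.001868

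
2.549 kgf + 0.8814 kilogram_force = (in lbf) 7.563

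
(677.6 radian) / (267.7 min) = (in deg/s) 2.417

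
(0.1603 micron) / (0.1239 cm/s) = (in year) 4.103e-12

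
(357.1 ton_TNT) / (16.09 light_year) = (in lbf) 2.207e-06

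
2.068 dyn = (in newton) 2.068e-05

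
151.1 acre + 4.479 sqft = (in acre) 151.1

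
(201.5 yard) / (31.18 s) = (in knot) 11.49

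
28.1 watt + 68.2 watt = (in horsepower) 0.1291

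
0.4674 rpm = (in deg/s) 2.804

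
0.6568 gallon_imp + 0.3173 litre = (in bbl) 0.02078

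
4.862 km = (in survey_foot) 1.595e+04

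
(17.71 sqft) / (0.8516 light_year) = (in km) 2.042e-19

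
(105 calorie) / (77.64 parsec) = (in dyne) 1.834e-11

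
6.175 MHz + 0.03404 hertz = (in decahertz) 6.175e+05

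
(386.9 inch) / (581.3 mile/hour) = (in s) 0.03782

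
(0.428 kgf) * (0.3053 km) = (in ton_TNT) 3.063e-07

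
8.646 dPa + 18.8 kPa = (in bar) 0.188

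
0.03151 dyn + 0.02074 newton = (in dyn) 2074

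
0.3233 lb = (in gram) 146.6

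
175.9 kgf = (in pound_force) 387.8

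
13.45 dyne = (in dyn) 13.45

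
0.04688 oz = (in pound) 0.00293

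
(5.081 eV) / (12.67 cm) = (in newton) 6.425e-18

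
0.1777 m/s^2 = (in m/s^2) 0.1777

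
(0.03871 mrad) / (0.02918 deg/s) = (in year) 2.41e-09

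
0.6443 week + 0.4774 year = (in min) 2.574e+05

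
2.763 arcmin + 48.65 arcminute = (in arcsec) 3085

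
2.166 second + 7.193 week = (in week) 7.193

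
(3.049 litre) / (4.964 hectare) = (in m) 6.142e-08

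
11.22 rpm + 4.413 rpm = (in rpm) 15.63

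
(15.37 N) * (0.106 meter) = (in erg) 1.629e+07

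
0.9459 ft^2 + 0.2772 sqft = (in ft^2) 1.223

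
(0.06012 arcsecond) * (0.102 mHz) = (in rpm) 2.839e-10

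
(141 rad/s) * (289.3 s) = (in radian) 4.079e+04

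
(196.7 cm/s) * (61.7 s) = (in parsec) 3.933e-15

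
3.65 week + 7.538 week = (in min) 1.128e+05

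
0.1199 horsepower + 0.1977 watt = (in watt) 89.61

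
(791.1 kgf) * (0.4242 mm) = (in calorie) 0.7866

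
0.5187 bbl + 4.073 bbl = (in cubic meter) 0.73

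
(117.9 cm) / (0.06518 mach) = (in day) 6.148e-07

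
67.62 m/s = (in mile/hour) 151.3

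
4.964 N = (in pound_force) 1.116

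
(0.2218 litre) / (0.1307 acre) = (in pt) 0.001189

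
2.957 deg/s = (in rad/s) 0.05161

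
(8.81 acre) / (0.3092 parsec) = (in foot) 1.226e-11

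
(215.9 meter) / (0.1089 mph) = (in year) 0.0001406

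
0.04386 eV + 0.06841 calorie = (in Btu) 0.0002713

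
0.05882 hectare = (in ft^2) 6331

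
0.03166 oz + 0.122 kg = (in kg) 0.1229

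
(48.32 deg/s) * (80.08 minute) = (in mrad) 4.052e+06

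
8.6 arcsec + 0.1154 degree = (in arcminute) 7.067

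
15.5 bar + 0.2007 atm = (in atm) 15.5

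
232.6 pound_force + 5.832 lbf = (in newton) 1061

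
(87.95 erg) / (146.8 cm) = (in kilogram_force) 6.109e-07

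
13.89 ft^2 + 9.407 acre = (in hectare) 3.807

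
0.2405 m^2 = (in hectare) 2.405e-05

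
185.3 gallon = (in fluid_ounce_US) 2.372e+04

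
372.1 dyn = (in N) 0.003721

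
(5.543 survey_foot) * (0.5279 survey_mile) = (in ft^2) 1.545e+04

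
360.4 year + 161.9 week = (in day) 1.327e+05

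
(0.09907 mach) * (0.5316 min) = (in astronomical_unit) 7.192e-09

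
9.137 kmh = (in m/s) 2.538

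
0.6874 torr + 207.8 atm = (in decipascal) 2.106e+08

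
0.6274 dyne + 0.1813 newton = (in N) 0.1813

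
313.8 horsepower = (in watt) 2.34e+05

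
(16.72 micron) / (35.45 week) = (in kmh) 2.807e-12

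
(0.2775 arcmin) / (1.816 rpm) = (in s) 0.0004245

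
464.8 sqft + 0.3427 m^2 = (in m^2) 43.52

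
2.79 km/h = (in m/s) 0.775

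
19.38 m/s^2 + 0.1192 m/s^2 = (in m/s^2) 19.5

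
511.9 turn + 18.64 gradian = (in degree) 1.843e+05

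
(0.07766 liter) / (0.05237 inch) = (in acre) 1.443e-05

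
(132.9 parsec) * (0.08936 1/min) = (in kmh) 2.199e+16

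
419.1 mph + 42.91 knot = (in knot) 407.1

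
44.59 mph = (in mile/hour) 44.59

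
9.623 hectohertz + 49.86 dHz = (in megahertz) 0.0009673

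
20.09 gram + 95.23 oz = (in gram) 2720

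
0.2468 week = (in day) 1.728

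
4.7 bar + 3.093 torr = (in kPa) 470.4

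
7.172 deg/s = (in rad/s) 0.1252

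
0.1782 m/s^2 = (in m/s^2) 0.1782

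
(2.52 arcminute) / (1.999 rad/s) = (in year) 1.163e-11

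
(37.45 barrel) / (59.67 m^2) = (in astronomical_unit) 6.67e-13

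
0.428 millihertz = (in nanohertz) 4.28e+05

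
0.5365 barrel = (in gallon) 22.53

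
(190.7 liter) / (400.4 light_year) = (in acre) 1.244e-23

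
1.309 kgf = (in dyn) 1.284e+06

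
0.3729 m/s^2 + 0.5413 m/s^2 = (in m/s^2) 0.9142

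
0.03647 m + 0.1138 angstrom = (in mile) 2.266e-05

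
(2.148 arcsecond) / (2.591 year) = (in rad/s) 1.274e-13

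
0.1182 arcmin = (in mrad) 0.03438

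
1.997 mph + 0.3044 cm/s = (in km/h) 3.225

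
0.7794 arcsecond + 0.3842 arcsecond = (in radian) 5.641e-06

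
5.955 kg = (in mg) 5.955e+06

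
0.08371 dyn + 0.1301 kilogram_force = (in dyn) 1.276e+05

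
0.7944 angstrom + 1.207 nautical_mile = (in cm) 2.235e+05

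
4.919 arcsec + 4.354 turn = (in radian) 27.36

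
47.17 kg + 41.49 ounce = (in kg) 48.35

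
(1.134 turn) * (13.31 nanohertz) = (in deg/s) 5.434e-06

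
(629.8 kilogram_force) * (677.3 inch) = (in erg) 1.063e+12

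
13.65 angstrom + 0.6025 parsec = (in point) 5.27e+19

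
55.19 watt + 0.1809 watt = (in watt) 55.37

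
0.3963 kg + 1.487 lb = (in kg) 1.071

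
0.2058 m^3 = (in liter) 205.8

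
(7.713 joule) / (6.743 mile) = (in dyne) 71.08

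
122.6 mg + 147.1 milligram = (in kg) 0.0002697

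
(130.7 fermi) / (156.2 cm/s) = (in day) 9.685e-19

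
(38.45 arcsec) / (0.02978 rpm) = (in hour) 1.66e-05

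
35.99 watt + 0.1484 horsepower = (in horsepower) 0.1967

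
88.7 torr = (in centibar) 11.83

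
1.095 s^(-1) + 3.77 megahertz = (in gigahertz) 0.00377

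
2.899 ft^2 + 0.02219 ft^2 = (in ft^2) 2.921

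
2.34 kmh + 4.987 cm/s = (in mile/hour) 1.566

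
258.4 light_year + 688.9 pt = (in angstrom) 2.445e+28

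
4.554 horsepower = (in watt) 3396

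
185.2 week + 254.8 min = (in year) 3.552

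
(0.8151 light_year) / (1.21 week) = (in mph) 2.357e+10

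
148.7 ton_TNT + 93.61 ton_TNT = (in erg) 1.014e+19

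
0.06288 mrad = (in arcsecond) 12.97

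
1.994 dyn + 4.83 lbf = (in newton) 21.48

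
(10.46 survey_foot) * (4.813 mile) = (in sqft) 2.658e+05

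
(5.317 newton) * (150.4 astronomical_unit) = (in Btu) 1.134e+11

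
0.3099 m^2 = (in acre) 7.658e-05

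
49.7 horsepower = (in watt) 3.706e+04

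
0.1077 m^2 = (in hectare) 1.077e-05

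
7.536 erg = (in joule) 7.536e-07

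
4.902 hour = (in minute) 294.1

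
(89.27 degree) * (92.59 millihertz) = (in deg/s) 8.266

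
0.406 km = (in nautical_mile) 0.2192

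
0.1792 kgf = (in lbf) 0.3951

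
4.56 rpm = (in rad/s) 0.4775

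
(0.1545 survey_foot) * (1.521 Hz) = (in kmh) 0.2579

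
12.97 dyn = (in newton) 0.0001297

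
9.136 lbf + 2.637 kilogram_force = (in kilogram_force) 6.781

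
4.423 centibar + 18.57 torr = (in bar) 0.06899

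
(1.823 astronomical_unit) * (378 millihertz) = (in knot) 2.004e+11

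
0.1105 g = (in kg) 0.0001105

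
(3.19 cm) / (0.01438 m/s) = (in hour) 0.0006162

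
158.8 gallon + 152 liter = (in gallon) 199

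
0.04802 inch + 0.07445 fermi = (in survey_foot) 0.004002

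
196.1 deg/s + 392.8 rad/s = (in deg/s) 2.27e+04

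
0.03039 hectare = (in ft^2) 3271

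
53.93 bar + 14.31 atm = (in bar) 68.43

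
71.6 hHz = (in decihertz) 7.16e+04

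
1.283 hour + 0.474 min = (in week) 0.007684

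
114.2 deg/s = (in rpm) 19.03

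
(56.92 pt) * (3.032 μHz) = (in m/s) 6.088e-08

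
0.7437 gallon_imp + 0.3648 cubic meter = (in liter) 368.2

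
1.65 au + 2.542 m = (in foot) 8.098e+11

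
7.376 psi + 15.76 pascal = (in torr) 381.6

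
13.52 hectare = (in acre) 33.41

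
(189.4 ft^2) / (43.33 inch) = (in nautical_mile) 0.008633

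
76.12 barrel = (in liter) 1.21e+04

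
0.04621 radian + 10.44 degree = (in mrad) 228.4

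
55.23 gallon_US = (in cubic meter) 0.2091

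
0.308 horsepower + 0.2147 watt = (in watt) 229.9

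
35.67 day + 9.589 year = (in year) 9.687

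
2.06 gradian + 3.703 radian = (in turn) 0.5945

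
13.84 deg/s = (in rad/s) 0.2416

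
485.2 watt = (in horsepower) 0.6507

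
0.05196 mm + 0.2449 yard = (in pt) 634.9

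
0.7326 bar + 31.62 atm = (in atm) 32.34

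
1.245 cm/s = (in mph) 0.02785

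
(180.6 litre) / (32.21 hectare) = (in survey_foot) 1.84e-06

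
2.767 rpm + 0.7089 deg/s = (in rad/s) 0.3021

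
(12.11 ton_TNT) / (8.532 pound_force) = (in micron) 1.335e+15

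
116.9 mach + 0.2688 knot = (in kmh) 1.433e+05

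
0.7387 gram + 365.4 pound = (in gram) 1.657e+05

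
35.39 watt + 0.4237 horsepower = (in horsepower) 0.4712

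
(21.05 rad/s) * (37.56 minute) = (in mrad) 4.744e+07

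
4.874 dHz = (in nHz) 4.874e+08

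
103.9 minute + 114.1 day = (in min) 1.644e+05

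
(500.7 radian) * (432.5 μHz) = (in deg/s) 12.41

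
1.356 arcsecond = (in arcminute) 0.0226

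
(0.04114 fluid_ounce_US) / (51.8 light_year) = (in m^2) 2.483e-24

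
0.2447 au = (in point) 1.038e+14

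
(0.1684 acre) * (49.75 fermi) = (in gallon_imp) 7.458e-09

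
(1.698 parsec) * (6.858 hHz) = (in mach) 1.055e+17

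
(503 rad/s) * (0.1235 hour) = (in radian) 2.236e+05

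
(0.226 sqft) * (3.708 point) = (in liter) 0.02746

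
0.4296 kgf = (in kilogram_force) 0.4296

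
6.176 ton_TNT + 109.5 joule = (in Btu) 2.449e+07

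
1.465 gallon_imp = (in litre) 6.66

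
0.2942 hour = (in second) 1059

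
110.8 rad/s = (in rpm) 1058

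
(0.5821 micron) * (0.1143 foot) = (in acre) 5.011e-12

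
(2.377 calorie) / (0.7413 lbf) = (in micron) 3.016e+06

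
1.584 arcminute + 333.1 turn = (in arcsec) 4.317e+08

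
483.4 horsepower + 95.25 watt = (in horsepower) 483.5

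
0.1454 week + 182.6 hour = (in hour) 207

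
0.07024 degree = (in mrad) 1.226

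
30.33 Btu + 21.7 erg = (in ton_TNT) 7.648e-06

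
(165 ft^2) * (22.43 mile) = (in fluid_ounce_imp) 1.947e+10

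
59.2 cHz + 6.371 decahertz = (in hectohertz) 0.643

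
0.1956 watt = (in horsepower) 0.0002623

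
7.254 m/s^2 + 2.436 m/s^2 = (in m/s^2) 9.69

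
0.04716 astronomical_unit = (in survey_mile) 4.384e+06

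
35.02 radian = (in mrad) 3.502e+04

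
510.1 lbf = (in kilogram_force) 231.4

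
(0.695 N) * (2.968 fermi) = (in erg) 2.063e-08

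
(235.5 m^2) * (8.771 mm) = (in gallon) 545.7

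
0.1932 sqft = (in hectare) 1.795e-06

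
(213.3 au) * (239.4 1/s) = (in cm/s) 7.639e+17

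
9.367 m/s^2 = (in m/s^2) 9.367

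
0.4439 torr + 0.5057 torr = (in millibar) 1.266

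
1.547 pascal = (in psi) 0.0002244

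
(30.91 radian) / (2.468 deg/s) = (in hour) 0.1993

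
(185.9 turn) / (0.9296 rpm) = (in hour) 3.333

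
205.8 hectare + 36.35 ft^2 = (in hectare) 205.8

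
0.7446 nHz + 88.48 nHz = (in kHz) 8.922e-11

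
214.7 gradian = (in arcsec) 6.956e+05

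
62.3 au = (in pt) 2.642e+16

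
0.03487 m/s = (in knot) 0.06778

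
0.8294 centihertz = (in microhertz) 8294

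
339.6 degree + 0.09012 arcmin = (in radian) 5.927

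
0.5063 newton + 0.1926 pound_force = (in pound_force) 0.3064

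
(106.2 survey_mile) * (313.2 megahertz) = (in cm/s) 5.353e+15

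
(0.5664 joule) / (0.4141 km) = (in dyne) 136.8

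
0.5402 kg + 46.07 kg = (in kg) 46.61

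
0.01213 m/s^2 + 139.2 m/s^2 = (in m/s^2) 139.2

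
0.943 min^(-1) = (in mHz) 15.72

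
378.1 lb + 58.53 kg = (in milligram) 2.3e+08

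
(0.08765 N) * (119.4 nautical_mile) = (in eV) 1.21e+23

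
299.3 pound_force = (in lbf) 299.3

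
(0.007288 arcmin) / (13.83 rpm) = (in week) 2.42e-12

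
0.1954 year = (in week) 10.19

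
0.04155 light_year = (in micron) 3.931e+20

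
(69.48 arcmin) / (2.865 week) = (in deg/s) 6.683e-07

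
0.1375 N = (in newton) 0.1375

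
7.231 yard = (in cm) 661.2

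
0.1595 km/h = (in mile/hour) 0.09911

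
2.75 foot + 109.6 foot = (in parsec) 1.11e-15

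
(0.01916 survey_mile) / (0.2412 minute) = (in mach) 0.006257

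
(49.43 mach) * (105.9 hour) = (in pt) 1.819e+13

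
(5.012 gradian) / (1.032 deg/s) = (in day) 5.059e-05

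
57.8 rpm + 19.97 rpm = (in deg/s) 466.6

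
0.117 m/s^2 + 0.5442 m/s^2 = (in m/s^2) 0.6612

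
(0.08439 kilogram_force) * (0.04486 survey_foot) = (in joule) 0.01132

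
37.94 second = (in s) 37.94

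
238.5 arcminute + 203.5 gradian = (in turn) 0.5198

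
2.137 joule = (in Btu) 0.002025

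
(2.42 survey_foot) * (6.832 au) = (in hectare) 7.539e+07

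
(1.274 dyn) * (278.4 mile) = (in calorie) 1.364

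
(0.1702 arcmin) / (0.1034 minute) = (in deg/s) 0.0004572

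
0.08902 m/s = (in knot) 0.173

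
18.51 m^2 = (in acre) 0.004574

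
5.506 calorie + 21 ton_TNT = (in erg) 8.786e+17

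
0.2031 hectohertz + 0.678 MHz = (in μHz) 6.78e+11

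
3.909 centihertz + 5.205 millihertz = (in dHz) 0.443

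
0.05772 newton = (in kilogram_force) 0.005886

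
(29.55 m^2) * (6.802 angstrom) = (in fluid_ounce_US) 0.0006797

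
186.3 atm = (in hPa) 1.888e+05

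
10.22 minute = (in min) 10.22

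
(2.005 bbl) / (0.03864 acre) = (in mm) 2.039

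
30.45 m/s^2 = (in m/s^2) 30.45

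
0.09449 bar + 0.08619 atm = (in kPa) 18.18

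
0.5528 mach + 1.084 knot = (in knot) 367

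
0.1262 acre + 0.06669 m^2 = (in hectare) 0.05108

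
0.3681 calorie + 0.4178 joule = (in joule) 1.958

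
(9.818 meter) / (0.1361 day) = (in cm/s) 0.08349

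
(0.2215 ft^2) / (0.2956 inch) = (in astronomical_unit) 1.832e-11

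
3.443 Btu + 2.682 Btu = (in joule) 6462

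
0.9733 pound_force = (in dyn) 4.329e+05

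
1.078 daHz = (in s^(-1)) 10.78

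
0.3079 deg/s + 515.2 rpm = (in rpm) 515.3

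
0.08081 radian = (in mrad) 80.81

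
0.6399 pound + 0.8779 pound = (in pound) 1.518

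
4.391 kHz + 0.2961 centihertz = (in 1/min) 2.635e+05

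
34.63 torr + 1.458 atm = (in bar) 1.523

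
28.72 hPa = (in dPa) 2.872e+04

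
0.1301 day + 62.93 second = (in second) 1.13e+04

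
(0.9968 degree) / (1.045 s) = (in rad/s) 0.01665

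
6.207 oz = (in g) 176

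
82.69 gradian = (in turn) 0.2067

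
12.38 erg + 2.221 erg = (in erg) 14.6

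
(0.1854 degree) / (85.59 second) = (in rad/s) 3.781e-05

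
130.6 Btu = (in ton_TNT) 3.293e-05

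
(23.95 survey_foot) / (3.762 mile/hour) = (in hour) 0.001206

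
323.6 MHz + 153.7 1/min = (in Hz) 3.236e+08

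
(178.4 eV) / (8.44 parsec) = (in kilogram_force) 1.119e-35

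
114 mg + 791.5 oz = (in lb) 49.47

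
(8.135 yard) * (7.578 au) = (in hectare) 8.433e+08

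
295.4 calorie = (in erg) 1.236e+10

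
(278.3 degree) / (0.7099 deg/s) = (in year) 1.243e-05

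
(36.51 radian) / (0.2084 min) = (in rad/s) 2.92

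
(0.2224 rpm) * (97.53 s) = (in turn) 0.3615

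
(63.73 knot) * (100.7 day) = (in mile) 1.772e+05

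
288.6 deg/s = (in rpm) 48.1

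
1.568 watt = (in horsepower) 0.002103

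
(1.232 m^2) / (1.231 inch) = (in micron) 3.94e+07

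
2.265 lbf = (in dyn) 1.008e+06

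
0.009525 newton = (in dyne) 952.5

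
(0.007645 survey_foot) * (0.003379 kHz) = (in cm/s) 0.7874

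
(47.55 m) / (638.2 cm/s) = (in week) 1.232e-05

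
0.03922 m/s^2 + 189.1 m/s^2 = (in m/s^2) 189.1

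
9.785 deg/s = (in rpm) 1.631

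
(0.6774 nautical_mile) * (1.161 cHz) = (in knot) 28.31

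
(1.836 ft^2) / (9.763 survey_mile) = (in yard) 1.187e-05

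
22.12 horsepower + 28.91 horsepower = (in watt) 3.805e+04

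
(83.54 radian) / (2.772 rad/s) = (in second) 30.14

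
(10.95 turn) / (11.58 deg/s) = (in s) 340.4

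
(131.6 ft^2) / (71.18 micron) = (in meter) 1.718e+05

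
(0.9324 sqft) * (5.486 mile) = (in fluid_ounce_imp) 2.692e+07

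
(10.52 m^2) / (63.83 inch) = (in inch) 255.5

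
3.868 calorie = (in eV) 1.01e+20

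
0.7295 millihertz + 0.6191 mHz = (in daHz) 0.0001349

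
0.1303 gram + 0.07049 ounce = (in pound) 0.004693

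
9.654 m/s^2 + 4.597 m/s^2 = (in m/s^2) 14.25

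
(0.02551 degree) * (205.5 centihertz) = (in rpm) 0.008737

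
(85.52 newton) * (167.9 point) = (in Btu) 0.004801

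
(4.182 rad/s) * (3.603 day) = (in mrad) 1.302e+09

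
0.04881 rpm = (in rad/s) 0.005111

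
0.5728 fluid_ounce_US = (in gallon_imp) 0.003726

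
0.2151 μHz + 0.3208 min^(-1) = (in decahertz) 0.0005347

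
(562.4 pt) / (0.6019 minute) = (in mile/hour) 0.01229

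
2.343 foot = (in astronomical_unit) 4.774e-12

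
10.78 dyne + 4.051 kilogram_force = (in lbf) 8.931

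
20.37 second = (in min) 0.3395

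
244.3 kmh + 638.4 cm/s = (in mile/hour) 166.1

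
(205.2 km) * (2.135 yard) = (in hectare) 40.06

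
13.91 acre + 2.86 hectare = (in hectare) 8.489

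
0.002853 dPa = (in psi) 4.138e-08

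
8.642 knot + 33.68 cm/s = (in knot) 9.297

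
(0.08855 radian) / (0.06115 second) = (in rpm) 13.83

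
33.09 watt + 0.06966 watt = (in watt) 33.16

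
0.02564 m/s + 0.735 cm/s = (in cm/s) 3.299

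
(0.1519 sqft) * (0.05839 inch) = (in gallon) 0.005529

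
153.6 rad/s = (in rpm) 1467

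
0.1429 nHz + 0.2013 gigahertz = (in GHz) 0.2013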